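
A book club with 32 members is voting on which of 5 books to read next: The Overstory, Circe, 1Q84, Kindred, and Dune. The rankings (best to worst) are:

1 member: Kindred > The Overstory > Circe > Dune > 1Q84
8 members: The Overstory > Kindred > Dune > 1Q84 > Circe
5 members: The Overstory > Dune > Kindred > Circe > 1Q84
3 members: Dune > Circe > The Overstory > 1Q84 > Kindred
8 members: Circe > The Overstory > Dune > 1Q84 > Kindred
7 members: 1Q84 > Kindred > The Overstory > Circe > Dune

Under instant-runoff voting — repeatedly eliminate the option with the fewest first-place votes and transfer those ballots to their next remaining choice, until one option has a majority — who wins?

The Overstory

Round 1: The Overstory 13, Circe 8, 1Q84 7, Kindred 1, Dune 3. Eliminate Kindred.
Round 2: The Overstory 14, Circe 8, 1Q84 7, Dune 3. Eliminate Dune.
Round 3: The Overstory 14, Circe 11, 1Q84 7. Eliminate 1Q84.
Round 4: The Overstory 21, Circe 11. The Overstory has a majority.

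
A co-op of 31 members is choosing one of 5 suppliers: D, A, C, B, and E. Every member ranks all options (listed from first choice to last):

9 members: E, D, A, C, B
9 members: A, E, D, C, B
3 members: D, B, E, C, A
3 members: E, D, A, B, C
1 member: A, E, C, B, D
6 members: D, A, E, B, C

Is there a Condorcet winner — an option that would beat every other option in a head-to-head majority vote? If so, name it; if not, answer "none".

Checking pairwise contests:
E beats D 22–9.
D beats A 21–10.
D beats C 30–1.
D beats B 30–1.
A beats E 16–15.
Every option loses at least one head-to-head, so there is no Condorcet winner.

none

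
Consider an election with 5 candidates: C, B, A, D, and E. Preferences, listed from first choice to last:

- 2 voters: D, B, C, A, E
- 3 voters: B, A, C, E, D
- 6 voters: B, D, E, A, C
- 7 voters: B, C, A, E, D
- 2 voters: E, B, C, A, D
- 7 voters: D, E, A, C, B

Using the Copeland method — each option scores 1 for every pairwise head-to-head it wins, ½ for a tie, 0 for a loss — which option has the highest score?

C: loses to B, A, D, and E → score 0.
B: beats C, A, D, and E → score 4.
A: beats C; loses to B, D, and E → score 1.
D: beats C, A, and E; loses to B → score 3.
E: beats C and A; loses to B and D → score 2.
B has the best pairwise record.

B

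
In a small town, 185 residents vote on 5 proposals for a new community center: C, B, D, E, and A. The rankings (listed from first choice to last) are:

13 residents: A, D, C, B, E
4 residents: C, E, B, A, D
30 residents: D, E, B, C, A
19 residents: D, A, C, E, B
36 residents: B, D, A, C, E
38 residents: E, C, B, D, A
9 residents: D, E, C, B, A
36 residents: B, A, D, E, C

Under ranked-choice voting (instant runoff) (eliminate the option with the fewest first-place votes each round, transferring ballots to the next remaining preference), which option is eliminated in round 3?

E

Round 1: C 4, B 72, D 58, E 38, A 13. Eliminate C.
Round 2: B 72, D 58, E 42, A 13. Eliminate A.
Round 3: B 72, D 71, E 42. Eliminate E.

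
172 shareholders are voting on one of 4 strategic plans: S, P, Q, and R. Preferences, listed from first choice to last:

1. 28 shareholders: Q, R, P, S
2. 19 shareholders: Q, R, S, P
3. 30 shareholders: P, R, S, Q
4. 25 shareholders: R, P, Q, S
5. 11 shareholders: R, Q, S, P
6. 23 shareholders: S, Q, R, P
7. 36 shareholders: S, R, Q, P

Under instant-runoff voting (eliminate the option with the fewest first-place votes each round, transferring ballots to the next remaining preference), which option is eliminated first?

P

Round 1: S 59, P 30, Q 47, R 36. Eliminate P.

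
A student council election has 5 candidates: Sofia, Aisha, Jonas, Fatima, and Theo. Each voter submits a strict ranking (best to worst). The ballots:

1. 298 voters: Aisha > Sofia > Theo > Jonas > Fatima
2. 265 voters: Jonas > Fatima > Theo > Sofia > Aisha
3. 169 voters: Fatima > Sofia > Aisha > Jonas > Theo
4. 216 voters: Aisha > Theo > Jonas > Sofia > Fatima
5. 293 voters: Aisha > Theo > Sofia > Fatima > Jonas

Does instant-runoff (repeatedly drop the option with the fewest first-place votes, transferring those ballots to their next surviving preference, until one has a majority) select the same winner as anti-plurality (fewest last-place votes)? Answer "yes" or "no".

no

Instant-runoff — R1 Sofia 0, Aisha 807, Jonas 265, Fatima 169, Theo 0 (Aisha winner). Winner: Aisha.
Anti-plurality — last-place votes: Sofia 0, Aisha 265, Jonas 293, Fatima 514, Theo 169. Winner: Sofia.
The two methods disagree.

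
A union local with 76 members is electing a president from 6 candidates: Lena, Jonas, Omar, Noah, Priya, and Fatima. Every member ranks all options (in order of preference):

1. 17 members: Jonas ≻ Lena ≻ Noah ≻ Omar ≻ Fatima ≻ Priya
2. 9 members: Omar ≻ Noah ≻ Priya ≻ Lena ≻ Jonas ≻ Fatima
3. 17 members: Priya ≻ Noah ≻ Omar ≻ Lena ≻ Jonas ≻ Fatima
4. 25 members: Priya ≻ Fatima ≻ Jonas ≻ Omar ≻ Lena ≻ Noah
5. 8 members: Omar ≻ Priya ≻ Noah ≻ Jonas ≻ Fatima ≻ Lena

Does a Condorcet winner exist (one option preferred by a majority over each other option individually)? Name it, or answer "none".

Priya

Priya vs Lena: 59–17 for Priya.
Priya vs Jonas: 59–17 for Priya.
Priya vs Omar: 42–34 for Priya.
Priya vs Noah: 50–26 for Priya.
Priya vs Fatima: 59–17 for Priya.
Priya beats every other option head-to-head.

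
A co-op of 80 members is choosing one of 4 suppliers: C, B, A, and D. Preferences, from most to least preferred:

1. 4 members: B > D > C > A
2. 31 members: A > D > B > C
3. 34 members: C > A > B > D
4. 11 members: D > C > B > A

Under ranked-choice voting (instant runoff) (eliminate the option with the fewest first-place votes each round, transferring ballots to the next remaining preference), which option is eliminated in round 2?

D

Round 1: C 34, B 4, A 31, D 11. Eliminate B.
Round 2: C 34, A 31, D 15. Eliminate D.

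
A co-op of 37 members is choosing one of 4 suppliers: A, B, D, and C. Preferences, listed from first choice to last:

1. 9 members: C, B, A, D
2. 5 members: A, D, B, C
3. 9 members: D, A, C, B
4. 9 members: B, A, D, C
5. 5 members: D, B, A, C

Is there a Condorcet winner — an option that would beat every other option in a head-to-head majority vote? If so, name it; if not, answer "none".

Checking pairwise contests:
B beats A 23–14.
D beats B 19–18.
A beats D 23–14.
A beats C 28–9.
Every option loses at least one head-to-head, so there is no Condorcet winner.

none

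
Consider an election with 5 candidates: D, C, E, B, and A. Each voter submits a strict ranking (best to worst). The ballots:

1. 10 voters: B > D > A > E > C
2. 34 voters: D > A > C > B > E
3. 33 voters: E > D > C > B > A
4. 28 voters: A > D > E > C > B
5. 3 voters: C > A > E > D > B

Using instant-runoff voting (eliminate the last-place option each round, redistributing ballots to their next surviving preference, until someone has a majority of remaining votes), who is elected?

D

Round 1: D 34, C 3, E 33, B 10, A 28. Eliminate C.
Round 2: D 34, E 33, B 10, A 31. Eliminate B.
Round 3: D 44, E 33, A 31. Eliminate A.
Round 4: D 72, E 36. D has a majority.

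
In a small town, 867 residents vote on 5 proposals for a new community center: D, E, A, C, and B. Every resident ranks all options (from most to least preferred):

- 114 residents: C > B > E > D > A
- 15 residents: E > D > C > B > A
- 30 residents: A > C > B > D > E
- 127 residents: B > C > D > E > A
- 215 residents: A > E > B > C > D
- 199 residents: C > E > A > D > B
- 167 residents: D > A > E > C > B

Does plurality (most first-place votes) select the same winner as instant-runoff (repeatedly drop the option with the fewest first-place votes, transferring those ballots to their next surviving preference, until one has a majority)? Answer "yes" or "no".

yes

Plurality — first-place votes: D 167, E 15, A 245, C 313, B 127. Winner: C.
Instant-runoff — R1 D 167, E 15, A 245, C 313, B 127 (E out); R2 D 182, A 245, C 313, B 127 (B out); R3 D 182, A 245, C 440 (C winner). Winner: C.
The two methods agree.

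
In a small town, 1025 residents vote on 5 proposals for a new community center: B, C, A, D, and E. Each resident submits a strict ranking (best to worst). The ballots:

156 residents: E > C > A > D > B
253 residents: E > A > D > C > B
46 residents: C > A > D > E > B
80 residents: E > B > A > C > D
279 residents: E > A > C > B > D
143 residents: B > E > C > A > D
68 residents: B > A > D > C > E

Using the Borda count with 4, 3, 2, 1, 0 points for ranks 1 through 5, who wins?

B: 156·0 + 253·0 + 46·0 + 80·3 + 279·1 + 143·4 + 68·4 = 1363
C: 156·3 + 253·1 + 46·4 + 80·1 + 279·2 + 143·2 + 68·1 = 1897
A: 156·2 + 253·3 + 46·3 + 80·2 + 279·3 + 143·1 + 68·3 = 2553
D: 156·1 + 253·2 + 46·2 + 80·0 + 279·0 + 143·0 + 68·2 = 890
E: 156·4 + 253·4 + 46·1 + 80·4 + 279·4 + 143·3 + 68·0 = 3547
E has the highest Borda score (3547).

E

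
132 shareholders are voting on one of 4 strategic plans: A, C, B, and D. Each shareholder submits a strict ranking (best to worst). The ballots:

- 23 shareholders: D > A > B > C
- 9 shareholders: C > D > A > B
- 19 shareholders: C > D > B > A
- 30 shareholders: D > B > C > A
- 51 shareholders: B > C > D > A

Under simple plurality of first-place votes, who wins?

D

First-place votes: A 0, C 28, B 51, D 53.
D has the most first-place votes.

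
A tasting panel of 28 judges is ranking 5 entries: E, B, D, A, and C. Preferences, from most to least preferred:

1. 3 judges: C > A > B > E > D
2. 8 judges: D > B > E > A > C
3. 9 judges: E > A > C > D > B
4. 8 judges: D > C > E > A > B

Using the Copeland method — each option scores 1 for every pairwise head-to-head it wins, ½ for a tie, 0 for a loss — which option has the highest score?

E: beats B, A, and C; loses to D → score 3.
B: loses to E, D, A, and C → score 0.
D: beats E, B, A, and C → score 4.
A: beats B and C; loses to E and D → score 2.
C: beats B; loses to E, D, and A → score 1.
D has the best pairwise record.

D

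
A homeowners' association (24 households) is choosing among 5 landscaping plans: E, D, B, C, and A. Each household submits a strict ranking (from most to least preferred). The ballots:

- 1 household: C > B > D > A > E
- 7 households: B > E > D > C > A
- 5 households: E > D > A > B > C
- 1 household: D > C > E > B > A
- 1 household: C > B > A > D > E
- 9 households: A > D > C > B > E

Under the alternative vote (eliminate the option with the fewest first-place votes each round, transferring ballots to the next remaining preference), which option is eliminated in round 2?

C

Round 1: E 5, D 1, B 7, C 2, A 9. Eliminate D.
Round 2: E 5, B 7, C 3, A 9. Eliminate C.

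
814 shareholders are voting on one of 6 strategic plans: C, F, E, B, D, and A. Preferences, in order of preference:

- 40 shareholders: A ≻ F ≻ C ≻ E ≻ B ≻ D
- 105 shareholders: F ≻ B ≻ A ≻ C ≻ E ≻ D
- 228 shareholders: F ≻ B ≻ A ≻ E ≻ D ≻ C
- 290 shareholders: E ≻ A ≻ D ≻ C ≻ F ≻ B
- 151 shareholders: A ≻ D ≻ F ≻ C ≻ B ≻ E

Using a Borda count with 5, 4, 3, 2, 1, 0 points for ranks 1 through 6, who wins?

A

C: 40·3 + 105·2 + 228·0 + 290·2 + 151·2 = 1212
F: 40·4 + 105·5 + 228·5 + 290·1 + 151·3 = 2568
E: 40·2 + 105·1 + 228·2 + 290·5 + 151·0 = 2091
B: 40·1 + 105·4 + 228·4 + 290·0 + 151·1 = 1523
D: 40·0 + 105·0 + 228·1 + 290·3 + 151·4 = 1702
A: 40·5 + 105·3 + 228·3 + 290·4 + 151·5 = 3114
A has the highest Borda score (3114).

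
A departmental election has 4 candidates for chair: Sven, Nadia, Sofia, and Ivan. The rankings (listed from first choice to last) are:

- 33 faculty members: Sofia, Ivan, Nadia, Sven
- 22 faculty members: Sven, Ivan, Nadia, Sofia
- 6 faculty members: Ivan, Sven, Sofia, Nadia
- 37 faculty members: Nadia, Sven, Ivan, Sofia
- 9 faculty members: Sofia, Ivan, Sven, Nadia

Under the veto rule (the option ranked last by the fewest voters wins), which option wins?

Last-place votes: Sven 33, Nadia 15, Sofia 59, Ivan 0.
Ivan is ranked last by the fewest voters, so Ivan wins.

Ivan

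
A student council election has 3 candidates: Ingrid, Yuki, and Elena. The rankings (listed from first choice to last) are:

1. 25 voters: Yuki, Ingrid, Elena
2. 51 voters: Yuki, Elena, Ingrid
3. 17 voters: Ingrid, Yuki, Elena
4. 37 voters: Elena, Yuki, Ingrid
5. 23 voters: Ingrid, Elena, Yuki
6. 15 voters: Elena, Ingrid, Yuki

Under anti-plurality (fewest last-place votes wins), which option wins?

Yuki

Last-place votes: Ingrid 88, Yuki 38, Elena 42.
Yuki is ranked last by the fewest voters, so Yuki wins.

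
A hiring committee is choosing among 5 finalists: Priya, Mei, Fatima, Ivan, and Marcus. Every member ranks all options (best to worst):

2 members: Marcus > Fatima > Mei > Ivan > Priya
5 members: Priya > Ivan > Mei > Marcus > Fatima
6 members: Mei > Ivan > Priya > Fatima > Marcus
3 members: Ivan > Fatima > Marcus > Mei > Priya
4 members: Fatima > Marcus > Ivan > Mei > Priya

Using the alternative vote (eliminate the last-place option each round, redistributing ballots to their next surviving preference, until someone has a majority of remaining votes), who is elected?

Round 1: Priya 5, Mei 6, Fatima 4, Ivan 3, Marcus 2. Eliminate Marcus.
Round 2: Priya 5, Mei 6, Fatima 6, Ivan 3. Eliminate Ivan.
Round 3: Priya 5, Mei 6, Fatima 9. Eliminate Priya.
Round 4: Mei 11, Fatima 9. Mei has a majority.

Mei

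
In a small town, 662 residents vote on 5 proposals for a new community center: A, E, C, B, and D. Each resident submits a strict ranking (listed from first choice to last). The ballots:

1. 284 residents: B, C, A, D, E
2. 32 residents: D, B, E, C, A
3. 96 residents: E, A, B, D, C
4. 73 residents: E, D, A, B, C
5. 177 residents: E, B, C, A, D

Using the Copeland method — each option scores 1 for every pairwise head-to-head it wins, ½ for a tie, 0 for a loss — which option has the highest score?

A: beats D; loses to E, C, and B → score 1.
E: beats A, C, B, and D → score 4.
C: beats A and D; loses to E and B → score 2.
B: beats A, C, and D; loses to E → score 3.
D: loses to A, E, C, and B → score 0.
E has the best pairwise record.

E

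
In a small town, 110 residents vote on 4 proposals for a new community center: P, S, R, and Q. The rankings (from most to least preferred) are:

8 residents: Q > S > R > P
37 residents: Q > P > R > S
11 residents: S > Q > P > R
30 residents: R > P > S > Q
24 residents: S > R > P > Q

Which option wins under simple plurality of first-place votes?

First-place votes: P 0, S 35, R 30, Q 45.
Q has the most first-place votes.

Q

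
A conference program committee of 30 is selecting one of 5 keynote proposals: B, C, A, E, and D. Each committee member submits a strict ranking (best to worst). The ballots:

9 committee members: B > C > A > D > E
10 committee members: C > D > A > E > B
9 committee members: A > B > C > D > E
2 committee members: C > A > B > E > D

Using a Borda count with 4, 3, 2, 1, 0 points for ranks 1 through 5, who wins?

C

B: 9·4 + 10·0 + 9·3 + 2·2 = 67
C: 9·3 + 10·4 + 9·2 + 2·4 = 93
A: 9·2 + 10·2 + 9·4 + 2·3 = 80
E: 9·0 + 10·1 + 9·0 + 2·1 = 12
D: 9·1 + 10·3 + 9·1 + 2·0 = 48
C has the highest Borda score (93).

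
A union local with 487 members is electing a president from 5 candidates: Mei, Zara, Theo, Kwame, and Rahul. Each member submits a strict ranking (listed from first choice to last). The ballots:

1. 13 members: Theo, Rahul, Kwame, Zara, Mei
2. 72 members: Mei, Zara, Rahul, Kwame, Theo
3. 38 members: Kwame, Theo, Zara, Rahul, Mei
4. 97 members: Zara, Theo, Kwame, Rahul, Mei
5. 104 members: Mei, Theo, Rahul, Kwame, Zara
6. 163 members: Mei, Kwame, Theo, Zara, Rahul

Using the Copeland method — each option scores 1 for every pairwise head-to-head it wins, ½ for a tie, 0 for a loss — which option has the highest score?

Mei: beats Zara, Theo, Kwame, and Rahul → score 4.
Zara: beats Rahul; loses to Mei, Theo, and Kwame → score 1.
Theo: beats Zara and Rahul; loses to Mei and Kwame → score 2.
Kwame: beats Zara, Theo, and Rahul; loses to Mei → score 3.
Rahul: loses to Mei, Zara, Theo, and Kwame → score 0.
Mei has the best pairwise record.

Mei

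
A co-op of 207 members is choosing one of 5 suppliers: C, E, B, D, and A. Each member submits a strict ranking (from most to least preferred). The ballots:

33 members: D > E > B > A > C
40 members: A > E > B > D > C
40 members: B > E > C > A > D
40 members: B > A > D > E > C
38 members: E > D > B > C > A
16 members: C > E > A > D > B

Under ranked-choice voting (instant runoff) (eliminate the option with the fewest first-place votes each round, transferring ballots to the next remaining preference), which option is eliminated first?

C

Round 1: C 16, E 38, B 80, D 33, A 40. Eliminate C.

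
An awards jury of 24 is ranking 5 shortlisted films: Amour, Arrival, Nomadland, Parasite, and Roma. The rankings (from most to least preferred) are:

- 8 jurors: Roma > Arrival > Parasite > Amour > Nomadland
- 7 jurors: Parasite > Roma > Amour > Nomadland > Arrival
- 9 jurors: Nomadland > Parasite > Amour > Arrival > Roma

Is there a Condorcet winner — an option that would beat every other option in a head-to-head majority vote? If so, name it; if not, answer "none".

Parasite

Parasite vs Amour: 24–0 for Parasite.
Parasite vs Arrival: 16–8 for Parasite.
Parasite vs Nomadland: 15–9 for Parasite.
Parasite vs Roma: 16–8 for Parasite.
Parasite beats every other option head-to-head.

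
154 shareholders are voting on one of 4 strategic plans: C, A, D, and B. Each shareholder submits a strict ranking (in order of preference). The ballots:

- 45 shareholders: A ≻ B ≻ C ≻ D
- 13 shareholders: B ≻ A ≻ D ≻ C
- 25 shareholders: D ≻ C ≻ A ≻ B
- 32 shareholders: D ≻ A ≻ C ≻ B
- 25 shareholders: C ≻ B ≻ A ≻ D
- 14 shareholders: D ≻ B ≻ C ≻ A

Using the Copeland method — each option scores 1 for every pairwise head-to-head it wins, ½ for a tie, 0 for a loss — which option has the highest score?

C: beats B; loses to A and D → score 1.
A: beats C, D, and B → score 3.
D: beats C; loses to A and B → score 1.
B: beats D; loses to C and A → score 1.
A has the best pairwise record.

A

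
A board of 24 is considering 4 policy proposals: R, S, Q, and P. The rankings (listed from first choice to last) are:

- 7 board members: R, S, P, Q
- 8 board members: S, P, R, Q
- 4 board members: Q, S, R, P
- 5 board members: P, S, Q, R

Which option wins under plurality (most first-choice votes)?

S

First-place votes: R 7, S 8, Q 4, P 5.
S has the most first-place votes.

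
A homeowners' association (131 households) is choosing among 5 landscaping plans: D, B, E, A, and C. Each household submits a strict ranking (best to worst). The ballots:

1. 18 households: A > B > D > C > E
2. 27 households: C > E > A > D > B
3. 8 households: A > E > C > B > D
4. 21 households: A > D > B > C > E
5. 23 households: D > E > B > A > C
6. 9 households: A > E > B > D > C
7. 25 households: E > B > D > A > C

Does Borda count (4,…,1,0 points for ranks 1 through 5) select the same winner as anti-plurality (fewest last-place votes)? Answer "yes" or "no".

yes

Borda — scores: D 277, B 243, E 301, A 326, C 163. Winner: A.
Anti-plurality — last-place votes: D 8, B 27, E 39, A 0, C 57. Winner: A.
The two methods agree.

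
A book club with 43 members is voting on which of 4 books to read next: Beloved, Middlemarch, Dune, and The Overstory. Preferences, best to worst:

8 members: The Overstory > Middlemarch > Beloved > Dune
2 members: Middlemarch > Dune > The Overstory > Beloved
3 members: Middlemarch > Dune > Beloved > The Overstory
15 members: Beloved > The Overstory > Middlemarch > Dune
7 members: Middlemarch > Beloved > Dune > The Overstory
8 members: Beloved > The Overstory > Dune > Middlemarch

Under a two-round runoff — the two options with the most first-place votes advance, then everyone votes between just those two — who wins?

Beloved

Round 1 first-place votes: Beloved 23, Middlemarch 12, Dune 0, The Overstory 8.
Beloved and Middlemarch advance.
Runoff: Beloved is preferred to Middlemarch by 23 voters; Middlemarch by 20.
Beloved wins the runoff.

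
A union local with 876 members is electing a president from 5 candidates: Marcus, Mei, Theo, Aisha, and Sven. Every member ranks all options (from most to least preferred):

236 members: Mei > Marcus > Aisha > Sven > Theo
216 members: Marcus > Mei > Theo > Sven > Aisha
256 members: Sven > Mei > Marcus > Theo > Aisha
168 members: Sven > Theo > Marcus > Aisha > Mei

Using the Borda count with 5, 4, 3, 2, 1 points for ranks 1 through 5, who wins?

Marcus

Marcus: 236·4 + 216·5 + 256·3 + 168·3 = 3296
Mei: 236·5 + 216·4 + 256·4 + 168·1 = 3236
Theo: 236·1 + 216·3 + 256·2 + 168·4 = 2068
Aisha: 236·3 + 216·1 + 256·1 + 168·2 = 1516
Sven: 236·2 + 216·2 + 256·5 + 168·5 = 3024
Marcus has the highest Borda score (3296).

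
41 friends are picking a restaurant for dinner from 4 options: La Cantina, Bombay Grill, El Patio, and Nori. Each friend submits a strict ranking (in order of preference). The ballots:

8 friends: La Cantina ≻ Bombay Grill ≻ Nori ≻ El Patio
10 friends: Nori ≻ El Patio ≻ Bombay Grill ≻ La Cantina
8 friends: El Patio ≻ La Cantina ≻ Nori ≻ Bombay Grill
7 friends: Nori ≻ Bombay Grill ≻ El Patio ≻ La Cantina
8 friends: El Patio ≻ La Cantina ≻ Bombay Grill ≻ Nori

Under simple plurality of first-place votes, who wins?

Nori

First-place votes: La Cantina 8, Bombay Grill 0, El Patio 16, Nori 17.
Nori has the most first-place votes.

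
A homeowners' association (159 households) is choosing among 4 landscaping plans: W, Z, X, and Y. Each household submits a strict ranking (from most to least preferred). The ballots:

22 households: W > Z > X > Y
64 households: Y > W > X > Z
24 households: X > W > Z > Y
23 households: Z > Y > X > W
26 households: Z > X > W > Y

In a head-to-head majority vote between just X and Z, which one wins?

X

Voters preferring X to Z: 88; preferring Z to X: 71.
X wins the head-to-head.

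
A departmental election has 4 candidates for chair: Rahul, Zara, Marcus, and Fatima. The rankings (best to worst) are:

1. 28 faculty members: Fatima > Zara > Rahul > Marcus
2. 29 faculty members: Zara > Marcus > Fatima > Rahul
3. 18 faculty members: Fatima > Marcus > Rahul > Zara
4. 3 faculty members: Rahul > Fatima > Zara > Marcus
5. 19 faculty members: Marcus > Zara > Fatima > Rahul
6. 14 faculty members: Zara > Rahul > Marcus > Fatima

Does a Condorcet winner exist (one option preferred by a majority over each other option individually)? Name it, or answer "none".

Zara vs Rahul: 90–21 for Zara.
Zara vs Marcus: 74–37 for Zara.
Zara vs Fatima: 62–49 for Zara.
Zara beats every other option head-to-head.

Zara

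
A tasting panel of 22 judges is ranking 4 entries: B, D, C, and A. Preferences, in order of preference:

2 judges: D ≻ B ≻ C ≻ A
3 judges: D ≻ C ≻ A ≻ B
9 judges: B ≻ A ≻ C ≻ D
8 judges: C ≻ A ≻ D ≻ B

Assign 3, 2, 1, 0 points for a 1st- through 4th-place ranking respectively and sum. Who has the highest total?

B: 2·2 + 3·0 + 9·3 + 8·0 = 31
D: 2·3 + 3·3 + 9·0 + 8·1 = 23
C: 2·1 + 3·2 + 9·1 + 8·3 = 41
A: 2·0 + 3·1 + 9·2 + 8·2 = 37
C has the highest Borda score (41).

C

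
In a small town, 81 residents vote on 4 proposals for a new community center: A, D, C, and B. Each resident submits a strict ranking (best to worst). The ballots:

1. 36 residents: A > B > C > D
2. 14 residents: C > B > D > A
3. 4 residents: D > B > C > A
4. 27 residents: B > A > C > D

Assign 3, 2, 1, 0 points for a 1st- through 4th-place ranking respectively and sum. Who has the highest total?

A: 36·3 + 14·0 + 4·0 + 27·2 = 162
D: 36·0 + 14·1 + 4·3 + 27·0 = 26
C: 36·1 + 14·3 + 4·1 + 27·1 = 109
B: 36·2 + 14·2 + 4·2 + 27·3 = 189
B has the highest Borda score (189).

B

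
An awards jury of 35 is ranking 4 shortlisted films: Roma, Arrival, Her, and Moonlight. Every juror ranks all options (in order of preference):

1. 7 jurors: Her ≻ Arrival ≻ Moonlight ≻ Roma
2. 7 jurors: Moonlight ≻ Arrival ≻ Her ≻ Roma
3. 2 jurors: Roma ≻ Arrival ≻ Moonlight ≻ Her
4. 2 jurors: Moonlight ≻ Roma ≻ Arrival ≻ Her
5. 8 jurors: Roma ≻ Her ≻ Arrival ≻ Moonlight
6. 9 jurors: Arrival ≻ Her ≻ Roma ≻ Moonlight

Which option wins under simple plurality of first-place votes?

Roma

First-place votes: Roma 10, Arrival 9, Her 7, Moonlight 9.
Roma has the most first-place votes.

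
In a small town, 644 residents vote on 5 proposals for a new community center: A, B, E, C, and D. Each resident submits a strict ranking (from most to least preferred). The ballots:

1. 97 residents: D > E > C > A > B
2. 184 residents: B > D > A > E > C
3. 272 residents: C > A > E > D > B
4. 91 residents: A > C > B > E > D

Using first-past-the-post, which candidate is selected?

First-place votes: A 91, B 184, E 0, C 272, D 97.
C has the most first-place votes.

C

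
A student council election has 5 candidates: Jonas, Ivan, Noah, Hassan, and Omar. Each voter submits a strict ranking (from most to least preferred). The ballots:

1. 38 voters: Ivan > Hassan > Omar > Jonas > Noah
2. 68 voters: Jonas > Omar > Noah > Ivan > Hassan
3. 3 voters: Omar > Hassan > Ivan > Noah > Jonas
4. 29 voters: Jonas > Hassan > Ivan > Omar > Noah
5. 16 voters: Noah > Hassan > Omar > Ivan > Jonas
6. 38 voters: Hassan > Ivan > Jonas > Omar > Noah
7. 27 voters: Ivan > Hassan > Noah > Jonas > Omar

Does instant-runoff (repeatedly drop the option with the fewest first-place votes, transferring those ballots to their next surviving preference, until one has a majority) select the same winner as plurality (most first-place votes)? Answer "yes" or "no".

Instant-runoff — R1 Jonas 97, Ivan 65, Noah 16, Hassan 38, Omar 3 (Omar out); R2 Jonas 97, Ivan 65, Noah 16, Hassan 41 (Noah out); R3 Jonas 97, Ivan 65, Hassan 57 (Hassan out); R4 Jonas 97, Ivan 122 (Ivan winner). Winner: Ivan.
Plurality — first-place votes: Jonas 97, Ivan 65, Noah 16, Hassan 38, Omar 3. Winner: Jonas.
The two methods disagree.

no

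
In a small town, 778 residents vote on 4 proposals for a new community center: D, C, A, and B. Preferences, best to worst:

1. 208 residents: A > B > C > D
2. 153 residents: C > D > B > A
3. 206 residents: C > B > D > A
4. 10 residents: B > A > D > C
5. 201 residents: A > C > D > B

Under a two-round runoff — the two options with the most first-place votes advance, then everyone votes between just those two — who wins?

A

Round 1 first-place votes: D 0, C 359, A 409, B 10.
A and C advance.
Runoff: A is preferred to C by 419 voters; C by 359.
A wins the runoff.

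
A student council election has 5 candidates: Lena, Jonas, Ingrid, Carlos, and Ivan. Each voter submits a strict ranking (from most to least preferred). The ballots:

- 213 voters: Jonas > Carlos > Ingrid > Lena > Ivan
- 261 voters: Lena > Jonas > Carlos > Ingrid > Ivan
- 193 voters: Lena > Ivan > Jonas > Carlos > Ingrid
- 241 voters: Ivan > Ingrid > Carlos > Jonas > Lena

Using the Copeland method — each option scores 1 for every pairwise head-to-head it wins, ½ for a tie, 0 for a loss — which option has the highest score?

Jonas

Lena: beats Ivan; ties Jonas, Ingrid, and Carlos → score 2.5.
Jonas: beats Ingrid, Carlos, and Ivan; ties Lena → score 3.5.
Ingrid: beats Ivan; ties Lena; loses to Jonas and Carlos → score 1.5.
Carlos: beats Ingrid and Ivan; ties Lena; loses to Jonas → score 2.5.
Ivan: loses to Lena, Jonas, Ingrid, and Carlos → score 0.
Jonas has the best pairwise record.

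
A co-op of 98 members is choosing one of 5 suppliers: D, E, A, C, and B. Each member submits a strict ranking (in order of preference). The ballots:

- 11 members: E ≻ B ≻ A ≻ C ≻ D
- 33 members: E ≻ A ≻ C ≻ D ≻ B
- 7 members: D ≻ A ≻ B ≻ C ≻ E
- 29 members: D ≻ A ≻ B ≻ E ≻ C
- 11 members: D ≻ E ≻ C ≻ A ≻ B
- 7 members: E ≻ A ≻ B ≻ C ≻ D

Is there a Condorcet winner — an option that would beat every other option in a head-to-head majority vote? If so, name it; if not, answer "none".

E

E vs D: 51–47 for E.
E vs A: 62–36 for E.
E vs C: 91–7 for E.
E vs B: 62–36 for E.
E beats every other option head-to-head.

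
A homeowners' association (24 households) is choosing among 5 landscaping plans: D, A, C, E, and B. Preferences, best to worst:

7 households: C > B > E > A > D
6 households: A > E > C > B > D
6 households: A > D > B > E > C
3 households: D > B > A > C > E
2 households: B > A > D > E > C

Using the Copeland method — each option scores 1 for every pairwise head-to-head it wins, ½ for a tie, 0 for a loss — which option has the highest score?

D: loses to A, C, E, and B → score 0.
A: beats D, C, and E; ties B → score 3.5.
C: beats D and B; loses to A and E → score 2.
E: beats D and C; loses to A and B → score 2.
B: beats D and E; ties A; loses to C → score 2.5.
A has the best pairwise record.

A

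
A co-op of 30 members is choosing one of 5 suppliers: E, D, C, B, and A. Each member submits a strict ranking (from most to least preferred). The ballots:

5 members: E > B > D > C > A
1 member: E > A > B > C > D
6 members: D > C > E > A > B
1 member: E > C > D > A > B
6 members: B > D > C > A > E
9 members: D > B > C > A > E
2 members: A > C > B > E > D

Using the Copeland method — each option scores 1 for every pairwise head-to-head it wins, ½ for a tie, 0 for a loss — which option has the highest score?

E: loses to D, C, B, and A → score 0.
D: beats E, C, B, and A → score 4.
C: beats E and A; loses to D and B → score 2.
B: beats E, C, and A; loses to D → score 3.
A: beats E; loses to D, C, and B → score 1.
D has the best pairwise record.

D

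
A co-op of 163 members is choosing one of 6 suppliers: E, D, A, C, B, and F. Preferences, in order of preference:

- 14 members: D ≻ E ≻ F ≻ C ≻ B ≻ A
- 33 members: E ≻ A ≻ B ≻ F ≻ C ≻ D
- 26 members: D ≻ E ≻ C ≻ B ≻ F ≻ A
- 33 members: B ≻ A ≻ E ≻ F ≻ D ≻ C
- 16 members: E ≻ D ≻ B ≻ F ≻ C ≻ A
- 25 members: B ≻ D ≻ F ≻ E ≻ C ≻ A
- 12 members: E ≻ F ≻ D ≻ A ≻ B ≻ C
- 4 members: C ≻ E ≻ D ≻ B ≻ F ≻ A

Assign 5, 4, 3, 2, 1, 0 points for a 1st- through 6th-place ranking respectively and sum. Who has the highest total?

E

E: 14·4 + 33·5 + 26·4 + 33·3 + 16·5 + 25·2 + 12·5 + 4·4 = 630
D: 14·5 + 33·0 + 26·5 + 33·1 + 16·4 + 25·4 + 12·3 + 4·3 = 445
A: 14·0 + 33·4 + 26·0 + 33·4 + 16·0 + 25·0 + 12·2 + 4·0 = 288
C: 14·2 + 33·1 + 26·3 + 33·0 + 16·1 + 25·1 + 12·0 + 4·5 = 200
B: 14·1 + 33·3 + 26·2 + 33·5 + 16·3 + 25·5 + 12·1 + 4·2 = 523
F: 14·3 + 33·2 + 26·1 + 33·2 + 16·2 + 25·3 + 12·4 + 4·1 = 359
E has the highest Borda score (630).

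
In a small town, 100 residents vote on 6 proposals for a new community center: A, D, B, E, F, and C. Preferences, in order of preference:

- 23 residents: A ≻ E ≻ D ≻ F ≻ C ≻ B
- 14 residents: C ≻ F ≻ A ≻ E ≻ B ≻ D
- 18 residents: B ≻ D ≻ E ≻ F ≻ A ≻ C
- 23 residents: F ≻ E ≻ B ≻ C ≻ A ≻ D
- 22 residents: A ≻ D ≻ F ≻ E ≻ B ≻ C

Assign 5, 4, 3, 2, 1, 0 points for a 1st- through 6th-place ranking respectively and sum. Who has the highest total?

F

A: 23·5 + 14·3 + 18·1 + 23·1 + 22·5 = 308
D: 23·3 + 14·0 + 18·4 + 23·0 + 22·4 = 229
B: 23·0 + 14·1 + 18·5 + 23·3 + 22·1 = 195
E: 23·4 + 14·2 + 18·3 + 23·4 + 22·2 = 310
F: 23·2 + 14·4 + 18·2 + 23·5 + 22·3 = 319
C: 23·1 + 14·5 + 18·0 + 23·2 + 22·0 = 139
F has the highest Borda score (319).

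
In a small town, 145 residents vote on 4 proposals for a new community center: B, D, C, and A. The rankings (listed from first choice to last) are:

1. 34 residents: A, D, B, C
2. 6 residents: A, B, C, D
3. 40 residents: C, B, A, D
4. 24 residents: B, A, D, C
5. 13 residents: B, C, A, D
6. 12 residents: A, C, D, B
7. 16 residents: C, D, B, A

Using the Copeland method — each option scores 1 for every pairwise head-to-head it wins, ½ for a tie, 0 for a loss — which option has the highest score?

B: beats D, C, and A → score 3.
D: loses to B, C, and A → score 0.
C: beats D; loses to B and A → score 1.
A: beats D and C; loses to B → score 2.
B has the best pairwise record.

B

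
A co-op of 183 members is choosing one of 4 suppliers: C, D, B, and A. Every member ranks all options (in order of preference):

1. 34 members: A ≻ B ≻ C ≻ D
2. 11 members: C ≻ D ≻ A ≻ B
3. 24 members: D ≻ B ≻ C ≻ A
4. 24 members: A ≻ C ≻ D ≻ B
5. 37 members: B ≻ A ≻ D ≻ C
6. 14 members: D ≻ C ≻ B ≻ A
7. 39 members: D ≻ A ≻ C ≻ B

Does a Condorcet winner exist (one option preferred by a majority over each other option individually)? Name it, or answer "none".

A

A vs C: 134–49 for A.
A vs D: 95–88 for A.
A vs B: 108–75 for A.
A beats every other option head-to-head.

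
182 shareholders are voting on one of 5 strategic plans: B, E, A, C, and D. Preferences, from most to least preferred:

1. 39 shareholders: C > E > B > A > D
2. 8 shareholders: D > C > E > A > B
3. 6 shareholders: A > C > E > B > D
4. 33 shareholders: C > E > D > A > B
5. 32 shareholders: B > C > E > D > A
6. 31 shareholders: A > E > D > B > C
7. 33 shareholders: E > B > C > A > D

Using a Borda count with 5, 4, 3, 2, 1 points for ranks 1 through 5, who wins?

E

B: 39·3 + 8·1 + 6·2 + 33·1 + 32·5 + 31·2 + 33·4 = 524
E: 39·4 + 8·3 + 6·3 + 33·4 + 32·3 + 31·4 + 33·5 = 715
A: 39·2 + 8·2 + 6·5 + 33·2 + 32·1 + 31·5 + 33·2 = 443
C: 39·5 + 8·4 + 6·4 + 33·5 + 32·4 + 31·1 + 33·3 = 674
D: 39·1 + 8·5 + 6·1 + 33·3 + 32·2 + 31·3 + 33·1 = 374
E has the highest Borda score (715).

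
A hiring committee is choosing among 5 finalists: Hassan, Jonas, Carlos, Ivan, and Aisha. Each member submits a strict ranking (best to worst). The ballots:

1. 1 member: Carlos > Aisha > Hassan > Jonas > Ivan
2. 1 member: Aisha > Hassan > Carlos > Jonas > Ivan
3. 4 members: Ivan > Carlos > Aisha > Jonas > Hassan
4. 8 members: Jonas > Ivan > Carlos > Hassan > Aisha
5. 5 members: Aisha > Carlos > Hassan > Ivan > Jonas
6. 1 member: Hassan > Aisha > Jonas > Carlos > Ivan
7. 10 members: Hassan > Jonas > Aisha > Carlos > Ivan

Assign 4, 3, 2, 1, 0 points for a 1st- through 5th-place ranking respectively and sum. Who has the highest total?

Jonas

Hassan: 1·2 + 1·3 + 4·0 + 8·1 + 5·2 + 1·4 + 10·4 = 67
Jonas: 1·1 + 1·1 + 4·1 + 8·4 + 5·0 + 1·2 + 10·3 = 70
Carlos: 1·4 + 1·2 + 4·3 + 8·2 + 5·3 + 1·1 + 10·1 = 60
Ivan: 1·0 + 1·0 + 4·4 + 8·3 + 5·1 + 1·0 + 10·0 = 45
Aisha: 1·3 + 1·4 + 4·2 + 8·0 + 5·4 + 1·3 + 10·2 = 58
Jonas has the highest Borda score (70).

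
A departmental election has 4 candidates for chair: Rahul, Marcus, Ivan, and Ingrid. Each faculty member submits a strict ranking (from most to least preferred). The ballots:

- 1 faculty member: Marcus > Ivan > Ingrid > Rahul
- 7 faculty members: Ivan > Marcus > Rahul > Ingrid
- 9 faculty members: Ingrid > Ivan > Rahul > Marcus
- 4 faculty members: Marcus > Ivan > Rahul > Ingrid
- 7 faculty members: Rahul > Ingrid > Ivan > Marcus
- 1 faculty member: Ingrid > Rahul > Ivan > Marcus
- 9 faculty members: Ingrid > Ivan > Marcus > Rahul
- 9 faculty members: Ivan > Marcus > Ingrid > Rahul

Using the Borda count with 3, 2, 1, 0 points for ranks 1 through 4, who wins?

Rahul: 1·0 + 7·1 + 9·1 + 4·1 + 7·3 + 1·2 + 9·0 + 9·0 = 43
Marcus: 1·3 + 7·2 + 9·0 + 4·3 + 7·0 + 1·0 + 9·1 + 9·2 = 56
Ivan: 1·2 + 7·3 + 9·2 + 4·2 + 7·1 + 1·1 + 9·2 + 9·3 = 102
Ingrid: 1·1 + 7·0 + 9·3 + 4·0 + 7·2 + 1·3 + 9·3 + 9·1 = 81
Ivan has the highest Borda score (102).

Ivan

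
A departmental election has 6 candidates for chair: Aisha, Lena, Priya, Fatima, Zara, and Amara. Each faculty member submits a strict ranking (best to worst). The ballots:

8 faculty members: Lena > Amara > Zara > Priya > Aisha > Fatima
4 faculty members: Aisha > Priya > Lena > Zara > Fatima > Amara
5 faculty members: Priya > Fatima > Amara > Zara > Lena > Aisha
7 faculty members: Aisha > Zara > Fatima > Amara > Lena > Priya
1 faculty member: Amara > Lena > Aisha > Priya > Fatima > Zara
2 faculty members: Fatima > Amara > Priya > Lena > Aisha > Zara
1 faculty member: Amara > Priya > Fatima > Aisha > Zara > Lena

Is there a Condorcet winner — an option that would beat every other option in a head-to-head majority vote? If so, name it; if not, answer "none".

none

Checking pairwise contests:
Lena beats Aisha 16–12.
Fatima beats Lena 15–13.
Lena beats Priya 16–12.
Aisha beats Fatima 20–8.
Aisha beats Zara 15–13.
Fatima beats Amara 18–10.
Every option loses at least one head-to-head, so there is no Condorcet winner.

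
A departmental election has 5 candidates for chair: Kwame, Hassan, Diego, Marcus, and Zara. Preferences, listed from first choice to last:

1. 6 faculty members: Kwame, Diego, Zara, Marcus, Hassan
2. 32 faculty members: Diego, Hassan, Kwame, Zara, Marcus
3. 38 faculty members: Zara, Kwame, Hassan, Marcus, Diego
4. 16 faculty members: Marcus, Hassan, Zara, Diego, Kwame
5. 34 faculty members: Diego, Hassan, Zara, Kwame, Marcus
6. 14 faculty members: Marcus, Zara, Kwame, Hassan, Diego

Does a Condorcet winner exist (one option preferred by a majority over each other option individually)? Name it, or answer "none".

Diego

Diego vs Kwame: 82–58 for Diego.
Diego vs Hassan: 72–68 for Diego.
Diego vs Marcus: 72–68 for Diego.
Diego vs Zara: 72–68 for Diego.
Diego beats every other option head-to-head.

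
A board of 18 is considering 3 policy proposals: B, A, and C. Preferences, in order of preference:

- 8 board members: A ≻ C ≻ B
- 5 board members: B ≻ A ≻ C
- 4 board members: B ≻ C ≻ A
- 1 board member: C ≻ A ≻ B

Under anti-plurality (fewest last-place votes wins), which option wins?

A

Last-place votes: B 9, A 4, C 5.
A is ranked last by the fewest voters, so A wins.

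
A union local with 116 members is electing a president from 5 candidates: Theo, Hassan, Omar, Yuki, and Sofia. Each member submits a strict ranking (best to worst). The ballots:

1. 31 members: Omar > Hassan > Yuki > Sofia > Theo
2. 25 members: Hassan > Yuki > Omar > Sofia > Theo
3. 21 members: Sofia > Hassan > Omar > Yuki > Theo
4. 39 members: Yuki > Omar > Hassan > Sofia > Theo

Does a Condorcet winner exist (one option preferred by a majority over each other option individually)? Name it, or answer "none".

Checking pairwise contests:
Hassan beats Theo 116–0.
Omar beats Hassan 70–46.
Yuki beats Omar 64–52.
Hassan beats Yuki 77–39.
Hassan beats Sofia 95–21.
Every option loses at least one head-to-head, so there is no Condorcet winner.

none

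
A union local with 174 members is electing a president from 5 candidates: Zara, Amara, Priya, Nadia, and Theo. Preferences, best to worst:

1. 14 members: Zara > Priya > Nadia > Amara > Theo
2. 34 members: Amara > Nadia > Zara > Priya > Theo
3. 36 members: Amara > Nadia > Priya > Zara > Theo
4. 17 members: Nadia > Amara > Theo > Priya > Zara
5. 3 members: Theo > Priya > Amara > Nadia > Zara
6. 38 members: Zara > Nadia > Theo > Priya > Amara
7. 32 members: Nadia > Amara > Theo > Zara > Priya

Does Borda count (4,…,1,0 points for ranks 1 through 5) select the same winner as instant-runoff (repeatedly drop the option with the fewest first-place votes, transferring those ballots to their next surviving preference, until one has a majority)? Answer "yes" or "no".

no

Borda — scores: Zara 344, Amara 447, Priya 212, Nadia 551, Theo 186. Winner: Nadia.
Instant-runoff — R1 Zara 52, Amara 70, Priya 0, Nadia 49, Theo 3 (Priya out); R2 Zara 52, Amara 70, Nadia 49, Theo 3 (Theo out); R3 Zara 52, Amara 73, Nadia 49 (Nadia out); R4 Zara 52, Amara 122 (Amara winner). Winner: Amara.
The two methods disagree.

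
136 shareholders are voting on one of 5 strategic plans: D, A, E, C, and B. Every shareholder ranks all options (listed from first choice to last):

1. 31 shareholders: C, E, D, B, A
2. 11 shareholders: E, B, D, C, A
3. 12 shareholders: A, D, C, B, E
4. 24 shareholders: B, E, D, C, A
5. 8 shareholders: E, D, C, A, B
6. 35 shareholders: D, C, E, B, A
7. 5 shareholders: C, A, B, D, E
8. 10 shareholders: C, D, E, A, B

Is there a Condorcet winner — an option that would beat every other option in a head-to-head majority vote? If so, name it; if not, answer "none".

Checking pairwise contests:
E beats D 74–62.
D beats A 119–17.
C beats E 93–43.
D beats C 90–46.
D beats B 96–40.
Every option loses at least one head-to-head, so there is no Condorcet winner.

none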